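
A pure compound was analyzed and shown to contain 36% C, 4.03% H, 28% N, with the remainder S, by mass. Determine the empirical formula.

Assume 100 g: 36 g C, 4.03 g H, 28 g N, 31.97 g S.
n(C) = 36/12.01 = 2.998, n(H) = 4.03/1.008 = 3.998, n(N) = 28/14.01 = 1.999, n(S) = 31.97/32.07 = 0.9969
Smallest is S at 0.9969 mol; normalising gives C 3.007, H 4.011, N 2.005, S 1.000
≈ 3:4:2:1 → C3H4N2S

C3H4N2S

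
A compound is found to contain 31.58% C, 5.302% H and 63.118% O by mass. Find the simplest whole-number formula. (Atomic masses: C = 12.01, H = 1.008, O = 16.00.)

Assume 100 g: 31.58 g C, 5.302 g H, 63.118 g O.
Moles — C: 31.58 / 12.01 = 2.629 mol; H: 5.302 / 1.008 = 5.26 mol; O: 63.118 / 16.00 = 3.945 mol
Smallest is C at 2.629 mol; normalising gives C 1.000, H 2.000, O 1.500
×2: C 2.00, H 4.00, O 3.00 → C2H4O3

C2H4O3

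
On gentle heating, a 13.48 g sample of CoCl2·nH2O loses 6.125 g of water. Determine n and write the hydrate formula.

Mass of anhydrous CoCl2 = 13.48 − 6.125 = 7.355 g
mol H2O = 6.125 / 18.02 = 0.3399
Molar mass of CoCl2 = 129.83 g/mol → mol CoCl2 = 7.355 / 129.83 = 0.05665
n = 0.3399 / 0.05665 = 6.00 ≈ 6 → CoCl2·6H2O

CoCl2·6H2O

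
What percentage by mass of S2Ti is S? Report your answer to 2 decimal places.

Molar mass = 2(32.07) + 1(47.87) = 112.010 g/mol
Mass of S per mole = 2 × 32.07 = 64.140 g
% S = 64.140 / 112.010 × 100 = 57.26%

57.26%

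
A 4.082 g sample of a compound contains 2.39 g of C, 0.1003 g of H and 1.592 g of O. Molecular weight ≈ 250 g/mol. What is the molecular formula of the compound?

C12H6O6

Moles — C: 2.39 / 12.01 = 0.199 mol; H: 0.1003 / 1.008 = 0.0995 mol; O: 1.592 / 16.00 = 0.0995 mol
Smallest is O at 0.0995 mol; normalising gives C 2.000, H 1.000, O 1.000
≈ 2:1:1 → C2HO
Empirical-formula mass = 41.03 g/mol
n = 250 / 41.03 = 6.09 ≈ 6
Molecular formula = (C2HO)×6 = C12H6O6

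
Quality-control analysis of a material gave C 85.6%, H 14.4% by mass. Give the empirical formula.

CH2

Assume 100 g: 85.6 g C, 14.4 g H.
Moles — C: 85.6 / 12.01 = 7.127 mol; H: 14.4 / 1.008 = 14.29 mol
Divide by the smallest (7.127 mol C): C 1.000, H 2.004
Ratio ≈ 1:2, so the empirical formula is CH2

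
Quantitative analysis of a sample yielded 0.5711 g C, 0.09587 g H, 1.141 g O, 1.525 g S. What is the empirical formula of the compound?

C2H4O3S2

C: 0.5711 g ÷ 12.01 g/mol = 0.04755 mol
H: 0.09587 g ÷ 1.008 g/mol = 0.09511 mol
O: 1.141 g ÷ 16.00 g/mol = 0.07131 mol
S: 1.525 g ÷ 32.07 g/mol = 0.04755 mol
Ratios (÷ 0.04755): C 1.000, H 2.000, O 1.500, S 1.000
×2: C 2.00, H 4.00, O 3.00, S 2.00 → C2H4O3S2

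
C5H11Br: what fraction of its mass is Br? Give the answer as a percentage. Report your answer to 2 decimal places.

Molar mass = 5(12.01) + 11(1.008) + 1(79.90) = 151.038 g/mol
Mass of Br per mole = 1 × 79.90 = 79.900 g
% Br = 79.900 / 151.038 × 100 = 52.90%

52.90%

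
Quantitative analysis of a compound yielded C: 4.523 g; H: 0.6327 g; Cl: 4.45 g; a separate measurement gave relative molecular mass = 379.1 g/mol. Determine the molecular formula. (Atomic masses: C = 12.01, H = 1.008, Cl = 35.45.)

C: 4.523 g ÷ 12.01 g/mol = 0.3766 mol
H: 0.6327 g ÷ 1.008 g/mol = 0.6277 mol
Cl: 4.45 g ÷ 35.45 g/mol = 0.1255 mol
Smallest is Cl at 0.1255 mol; normalising gives C 3.000, H 5.000, Cl 1.000
Ratio ≈ 3:5:1, so the empirical formula is C3H5Cl
Empirical-formula mass = 76.52 g/mol
n = 379.1 / 76.52 = 4.95 ≈ 5
Molecular formula = (C3H5Cl)×5 = C15H25Cl5

C15H25Cl5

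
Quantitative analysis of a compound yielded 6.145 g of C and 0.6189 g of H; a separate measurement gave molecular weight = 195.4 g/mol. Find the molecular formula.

n(C) = 6.145/12.01 = 0.5117, n(H) = 0.6189/1.008 = 0.614
Divide by the smallest (0.5117 mol C): C 1.000, H 1.200
Multiply by 5: C 5.00, H 6.00 → C5H6
Empirical-formula mass = 66.10 g/mol
n = 195.4 / 66.10 = 2.96 ≈ 3
Molecular formula = (C5H6)×3 = C15H18

C15H18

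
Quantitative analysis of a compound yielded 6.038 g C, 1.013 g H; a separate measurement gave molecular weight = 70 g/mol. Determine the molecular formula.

C5H10

n(C) = 6.038/12.01 = 0.5027, n(H) = 1.013/1.008 = 1.005
Divide by the smallest (0.5027 mol C): C 1.000, H 1.999
Ratio ≈ 1:2, so the empirical formula is CH2
Empirical-formula mass = 14.03 g/mol
n = 70 / 14.03 = 4.99 ≈ 5
Molecular formula = (CH2)×5 = C5H10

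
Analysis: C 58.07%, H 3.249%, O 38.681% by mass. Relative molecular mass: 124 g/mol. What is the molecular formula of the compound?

Assume 100 g: 58.07 g C, 3.249 g H, 38.681 g O.
Moles — C: 58.07 / 12.01 = 4.835 mol; H: 3.249 / 1.008 = 3.223 mol; O: 38.681 / 16.00 = 2.418 mol
Divide by the smallest (2.418 mol O): C 2.000, H 1.333, O 1.000
×3: C 6.00, H 4.00, O 3.00 → C6H4O3
Empirical-formula mass = 124.09 g/mol
n = 124 / 124.09 = 1.00 ≈ 1
Molecular formula = empirical formula = C6H4O3

C6H4O3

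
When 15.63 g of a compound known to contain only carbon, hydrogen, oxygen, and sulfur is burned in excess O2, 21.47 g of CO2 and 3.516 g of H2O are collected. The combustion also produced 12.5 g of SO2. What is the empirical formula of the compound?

C5H4O2S2

mol C = 21.47 / 44.01 = 0.4878; mass C = 0.4878 × 12.01 = 5.859 g
mol H = 2 × (3.516 / 18.02) = 0.3902; mass H = 0.3902 × 1.008 = 0.3934 g
mol S = 12.5 / 64.07 = 0.1951; mass S = 6.257 g
mass O = 15.63 − (12.51) = 3.121 g → mol O = 0.1951
Ratios (÷ 0.1951): C 2.501, H 2.001, O 1.000, S 1.000
Scaling by 2: C 5.00, H 4.00, O 2.00, S 2.00 → C5H4O2S2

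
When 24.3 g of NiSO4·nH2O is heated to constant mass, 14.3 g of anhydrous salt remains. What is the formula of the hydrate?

NiSO4·6H2O

Mass of water lost = 24.3 − 14.3 = 10 g → 10 / 18.02 = 0.5549 mol H2O
Molar mass of NiSO4 = 154.76 g/mol → mol NiSO4 = 14.3 / 154.76 = 0.0924
n = 0.5549 / 0.0924 = 6.01 ≈ 6 → NiSO4·6H2O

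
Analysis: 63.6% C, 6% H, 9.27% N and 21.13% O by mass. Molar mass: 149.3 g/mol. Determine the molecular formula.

C8H9NO2

Assume 100 g: 63.6 g C, 6 g H, 9.27 g N, 21.13 g O.
Moles — C: 63.6 / 12.01 = 5.296 mol; H: 6 / 1.008 = 5.952 mol; N: 9.27 / 14.01 = 0.6617 mol; O: 21.13 / 16.00 = 1.321 mol
Ratios (÷ 0.6617): C 8.003, H 8.996, N 1.000, O 1.996
≈ 8:9:1:2 → C8H9NO2
Empirical-formula mass = 151.16 g/mol
n = 149.3 / 151.16 = 0.99 ≈ 1
Molecular formula = empirical formula = C8H9NO2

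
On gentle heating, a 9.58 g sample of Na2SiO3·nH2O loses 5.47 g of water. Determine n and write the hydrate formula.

Mass of anhydrous Na2SiO3 = 9.58 − 5.47 = 4.11 g
mol H2O = 5.47 / 18.02 = 0.3036
Molar mass of Na2SiO3 = 122.07 g/mol → mol Na2SiO3 = 4.11 / 122.07 = 0.03367
n = 0.3036 / 0.03367 = 9.02 ≈ 9 → Na2SiO3·9H2O

Na2SiO3·9H2O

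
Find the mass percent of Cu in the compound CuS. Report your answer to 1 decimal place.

Molar mass = 1(63.55) + 1(32.07) = 95.620 g/mol
Mass of Cu per mole = 1 × 63.55 = 63.550 g
% Cu = 63.550 / 95.620 × 100 = 66.5%

66.5%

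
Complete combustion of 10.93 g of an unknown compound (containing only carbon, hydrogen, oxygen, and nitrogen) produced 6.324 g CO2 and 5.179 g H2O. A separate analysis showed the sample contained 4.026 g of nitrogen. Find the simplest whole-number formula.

mol C = 6.324 / 44.01 = 0.1437; mass C = 0.1437 × 12.01 = 1.726 g
mol H = 2 × (5.179 / 18.02) = 0.5748; mass H = 0.5748 × 1.008 = 0.5794 g
mol N = 4.026 / 14.01 = 0.2874
mass O = 10.93 − (6.331) = 4.599 g → mol O = 0.2874
Divide by the smallest (0.1437 mol C): C 1.000, H 4.000, N 2.000, O 2.000
≈ 1:4:2:2 → CH4N2O2

CH4N2O2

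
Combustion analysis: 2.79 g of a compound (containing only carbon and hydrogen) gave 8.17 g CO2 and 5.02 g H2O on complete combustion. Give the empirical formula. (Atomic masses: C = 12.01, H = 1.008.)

mol C = 8.17 / 44.01 = 0.1856; mass C = 0.1856 × 12.01 = 2.230 g
mol H = 2 × (5.02 / 18.02) = 0.5572; mass H = 0.5572 × 1.008 = 0.5616 g
Ratios (÷ 0.1856): C 1.000, H 3.001
Ratio ≈ 1:3, so the empirical formula is CH3

CH3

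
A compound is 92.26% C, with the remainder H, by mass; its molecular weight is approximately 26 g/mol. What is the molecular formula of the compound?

C2H2

Assume 100 g: 92.26 g C, 7.74 g H.
C: 92.26 g ÷ 12.01 g/mol = 7.682 mol
H: 7.74 g ÷ 1.008 g/mol = 7.679 mol
Ratios (÷ 7.679): C 1.000, H 1.000
→ CH
Empirical-formula mass = 13.02 g/mol
n = 26 / 13.02 = 2.00 ≈ 2
Molecular formula = (CH)×2 = C2H2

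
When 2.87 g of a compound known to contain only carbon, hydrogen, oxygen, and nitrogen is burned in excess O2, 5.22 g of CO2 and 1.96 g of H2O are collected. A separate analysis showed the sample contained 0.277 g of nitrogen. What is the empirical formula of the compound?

mol C = 5.22 / 44.01 = 0.1186; mass C = 0.1186 × 12.01 = 1.424 g
mol H = 2 × (1.96 / 18.02) = 0.2175; mass H = 0.2175 × 1.008 = 0.2193 g
mol N = 0.277 / 14.01 = 0.01977
mass O = 2.87 − (1.921) = 0.9492 g → mol O = 0.05933
Divide by the smallest (0.01977 mol N): C 5.999, H 11.002, N 1.000, O 3.001
Ratio ≈ 6:11:1:3, so the empirical formula is C6H11NO3

C6H11NO3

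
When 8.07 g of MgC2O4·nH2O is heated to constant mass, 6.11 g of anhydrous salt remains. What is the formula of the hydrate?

Mass of water lost = 8.07 − 6.11 = 1.96 g → 1.96 / 18.02 = 0.1088 mol H2O
Molar mass of MgC2O4 = 112.33 g/mol → mol MgC2O4 = 6.11 / 112.33 = 0.05439
n = 0.1088 / 0.05439 = 2.00 ≈ 2 → MgC2O4·2H2O

MgC2O4·2H2O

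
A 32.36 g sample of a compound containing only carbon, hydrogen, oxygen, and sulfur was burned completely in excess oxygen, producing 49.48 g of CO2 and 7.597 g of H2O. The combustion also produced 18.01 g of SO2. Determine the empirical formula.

mol C = 49.48 / 44.01 = 1.124; mass C = 1.124 × 12.01 = 13.50 g
mol H = 2 × (7.597 / 18.02) = 0.8432; mass H = 0.8432 × 1.008 = 0.8499 g
mol S = 18.01 / 64.07 = 0.2811; mass S = 9.015 g
mass O = 32.36 − (23.37) = 8.993 g → mol O = 0.5620
Divide by the smallest (0.2811 mol S): C 4.000, H 3.000, O 1.999, S 1.000
Ratio ≈ 4:3:2:1, so the empirical formula is C4H3O2S

C4H3O2S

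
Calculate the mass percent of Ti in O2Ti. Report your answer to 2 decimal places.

59.93%

Molar mass = 2(16.00) + 1(47.87) = 79.870 g/mol
Mass of Ti per mole = 1 × 47.87 = 47.870 g
% Ti = 47.870 / 79.870 × 100 = 59.93%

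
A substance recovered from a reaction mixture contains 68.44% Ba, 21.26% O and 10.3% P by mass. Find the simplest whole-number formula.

Ba3O8P2

Assume 100 g: 68.44 g Ba, 21.26 g O, 10.3 g P.
n(Ba) = 68.44/137.33 = 0.4984, n(O) = 21.26/16.00 = 1.329, n(P) = 10.3/30.97 = 0.3326
Ratios (÷ 0.3326): Ba 1.498, O 3.995, P 1.000
×2: Ba 3.00, O 7.99, P 2.00 → Ba3O8P2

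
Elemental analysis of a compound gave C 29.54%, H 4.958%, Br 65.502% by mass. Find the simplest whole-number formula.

C3H6Br

Assume 100 g: 29.54 g C, 4.958 g H, 65.502 g Br.
n(C) = 29.54/12.01 = 2.46, n(H) = 4.958/1.008 = 4.919, n(Br) = 65.502/79.90 = 0.8198
Ratios (÷ 0.8198): C 3.000, H 6.000, Br 1.000
→ C3H6Br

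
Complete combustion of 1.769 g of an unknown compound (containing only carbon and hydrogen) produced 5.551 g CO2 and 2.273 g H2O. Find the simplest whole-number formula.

CH2

mol C = 5.551 / 44.01 = 0.1261; mass C = 0.1261 × 12.01 = 1.515 g
mol H = 2 × (2.273 / 18.02) = 0.2523; mass H = 0.2523 × 1.008 = 0.2543 g
Ratios (÷ 0.1261): C 1.000, H 2.000
→ CH2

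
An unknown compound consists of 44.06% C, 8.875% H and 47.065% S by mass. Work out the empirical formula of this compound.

Assume 100 g: 44.06 g C, 8.875 g H, 47.065 g S.
n(C) = 44.06/12.01 = 3.669, n(H) = 8.875/1.008 = 8.805, n(S) = 47.065/32.07 = 1.468
Ratios (÷ 1.468): C 2.500, H 5.999, S 1.000
Scaling by 2: C 5.00, H 12.00, S 2.00 → C5H12S2

C5H12S2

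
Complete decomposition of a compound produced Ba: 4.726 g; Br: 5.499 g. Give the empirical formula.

BaBr2

n(Ba) = 4.726/137.33 = 0.03441, n(Br) = 5.499/79.90 = 0.06882
Divide by the smallest (0.03441 mol Ba): Ba 1.000, Br 2.000
≈ 1:2 → BaBr2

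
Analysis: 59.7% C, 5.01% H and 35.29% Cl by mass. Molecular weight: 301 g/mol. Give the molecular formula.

C15H15Cl3

Assume 100 g: 59.7 g C, 5.01 g H, 35.29 g Cl.
C: 59.7 g ÷ 12.01 g/mol = 4.971 mol
H: 5.01 g ÷ 1.008 g/mol = 4.97 mol
Cl: 35.29 g ÷ 35.45 g/mol = 0.9955 mol
Ratios (÷ 0.9955): C 4.993, H 4.993, Cl 1.000
→ C5H5Cl
Empirical-formula mass = 100.54 g/mol
n = 301 / 100.54 = 2.99 ≈ 3
Molecular formula = (C5H5Cl)×3 = C15H15Cl3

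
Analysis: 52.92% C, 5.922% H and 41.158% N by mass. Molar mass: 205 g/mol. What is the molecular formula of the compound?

Assume 100 g: 52.92 g C, 5.922 g H, 41.158 g N.
Moles — C: 52.92 / 12.01 = 4.406 mol; H: 5.922 / 1.008 = 5.875 mol; N: 41.158 / 14.01 = 2.938 mol
Smallest is N at 2.938 mol; normalising gives C 1.500, H 2.000, N 1.000
Scaling by 2: C 3.00, H 4.00, N 2.00 → C3H4N2
Empirical-formula mass = 68.08 g/mol
n = 205 / 68.08 = 3.01 ≈ 3
Molecular formula = (C3H4N2)×3 = C9H12N6

C9H12N6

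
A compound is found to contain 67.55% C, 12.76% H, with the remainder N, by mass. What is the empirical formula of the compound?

Assume 100 g: 67.55 g C, 12.76 g H, 19.69 g N.
Moles — C: 67.55 / 12.01 = 5.624 mol; H: 12.76 / 1.008 = 12.66 mol; N: 19.69 / 14.01 = 1.405 mol
Divide by the smallest (1.405 mol N): C 4.002, H 9.007, N 1.000
Ratio ≈ 4:9:1, so the empirical formula is C4H9N

C4H9N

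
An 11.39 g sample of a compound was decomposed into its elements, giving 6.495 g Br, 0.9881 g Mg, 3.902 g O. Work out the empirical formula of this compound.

Moles — Br: 6.495 / 79.90 = 0.08129 mol; Mg: 0.9881 / 24.31 = 0.04065 mol; O: 3.902 / 16.00 = 0.2439 mol
Divide by the smallest (0.04065 mol Mg): Br 2.000, Mg 1.000, O 6.000
→ Br2MgO6

Br2MgO6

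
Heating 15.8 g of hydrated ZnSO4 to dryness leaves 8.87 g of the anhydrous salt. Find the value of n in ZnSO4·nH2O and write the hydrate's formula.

ZnSO4·7H2O

Mass of water lost = 15.8 − 8.87 = 6.93 g → 6.93 / 18.02 = 0.3846 mol H2O
Molar mass of ZnSO4 = 161.45 g/mol → mol ZnSO4 = 8.87 / 161.45 = 0.05494
n = 0.3846 / 0.05494 = 7.00 ≈ 7 → ZnSO4·7H2O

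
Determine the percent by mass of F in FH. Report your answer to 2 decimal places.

Molar mass = 1(19.00) + 1(1.008) = 20.008 g/mol
Mass of F per mole = 1 × 19.00 = 19.000 g
% F = 19.000 / 20.008 × 100 = 94.96%

94.96%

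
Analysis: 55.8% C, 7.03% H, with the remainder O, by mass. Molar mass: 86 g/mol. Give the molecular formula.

Assume 100 g: 55.8 g C, 7.03 g H, 37.17 g O.
n(C) = 55.8/12.01 = 4.646, n(H) = 7.03/1.008 = 6.974, n(O) = 37.17/16.00 = 2.323
Divide by the smallest (2.323 mol O): C 2.000, H 3.002, O 1.000
≈ 2:3:1 → C2H3O
Empirical-formula mass = 43.04 g/mol
n = 86 / 43.04 = 2.00 ≈ 2
Molecular formula = (C2H3O)×2 = C4H6O2

C4H6O2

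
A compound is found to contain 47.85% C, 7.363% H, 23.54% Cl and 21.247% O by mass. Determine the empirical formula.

C6H11ClO2

Assume 100 g: 47.85 g C, 7.363 g H, 23.54 g Cl, 21.247 g O.
C: 47.85 g ÷ 12.01 g/mol = 3.984 mol
H: 7.363 g ÷ 1.008 g/mol = 7.305 mol
Cl: 23.54 g ÷ 35.45 g/mol = 0.664 mol
O: 21.247 g ÷ 16.00 g/mol = 1.328 mol
Smallest is Cl at 0.664 mol; normalising gives C 6.000, H 11.000, Cl 1.000, O 2.000
→ C6H11ClO2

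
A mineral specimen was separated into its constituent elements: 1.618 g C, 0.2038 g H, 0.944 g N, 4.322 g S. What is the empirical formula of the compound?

C2H3NS2

n(C) = 1.618/12.01 = 0.1347, n(H) = 0.2038/1.008 = 0.2022, n(N) = 0.944/14.01 = 0.06738, n(S) = 4.322/32.07 = 0.1348
Divide by the smallest (0.06738 mol N): C 1.999, H 3.001, N 1.000, S 2.000
Ratio ≈ 2:3:1:2, so the empirical formula is C2H3NS2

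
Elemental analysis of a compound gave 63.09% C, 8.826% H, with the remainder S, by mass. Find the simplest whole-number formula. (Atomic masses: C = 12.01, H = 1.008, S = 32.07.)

C6H10S

Assume 100 g: 63.09 g C, 8.826 g H, 28.084 g S.
C: 63.09 g ÷ 12.01 g/mol = 5.253 mol
H: 8.826 g ÷ 1.008 g/mol = 8.756 mol
S: 28.084 g ÷ 32.07 g/mol = 0.8757 mol
Ratios (÷ 0.8757): C 5.999, H 9.999, S 1.000
→ C6H10S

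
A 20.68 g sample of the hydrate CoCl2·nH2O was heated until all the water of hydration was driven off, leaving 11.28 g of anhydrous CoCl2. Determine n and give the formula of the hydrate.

CoCl2·6H2O

Mass of water lost = 20.68 − 11.28 = 9.4 g → 9.4 / 18.02 = 0.5216 mol H2O
Molar mass of CoCl2 = 129.83 g/mol → mol CoCl2 = 11.28 / 129.83 = 0.08688
n = 0.5216 / 0.08688 = 6.00 ≈ 6 → CoCl2·6H2O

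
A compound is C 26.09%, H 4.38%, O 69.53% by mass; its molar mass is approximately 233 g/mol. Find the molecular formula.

C5H10O10

Assume 100 g: 26.09 g C, 4.38 g H, 69.53 g O.
n(C) = 26.09/12.01 = 2.172, n(H) = 4.38/1.008 = 4.345, n(O) = 69.53/16.00 = 4.346
Smallest is C at 2.172 mol; normalising gives C 1.000, H 2.000, O 2.000
→ CH2O2
Empirical-formula mass = 46.03 g/mol
n = 233 / 46.03 = 5.06 ≈ 5
Molecular formula = (CH2O2)×5 = C5H10O10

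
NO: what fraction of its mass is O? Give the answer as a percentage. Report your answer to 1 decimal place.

Molar mass = 1(14.01) + 1(16.00) = 30.010 g/mol
Mass of O per mole = 1 × 16.00 = 16.000 g
% O = 16.000 / 30.010 × 100 = 53.3%

53.3%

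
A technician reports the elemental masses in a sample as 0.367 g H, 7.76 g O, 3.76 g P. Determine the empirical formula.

n(H) = 0.367/1.008 = 0.3641, n(O) = 7.76/16.00 = 0.485, n(P) = 3.76/30.97 = 0.1214
Smallest is P at 0.1214 mol; normalising gives H 2.999, O 3.995, P 1.000
Ratio ≈ 3:4:1, so the empirical formula is H3O4P

H3O4P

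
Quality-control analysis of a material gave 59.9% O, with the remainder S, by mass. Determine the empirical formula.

Assume 100 g: 59.9 g O, 40.1 g S.
Moles — O: 59.9 / 16.00 = 3.744 mol; S: 40.1 / 32.07 = 1.25 mol
Divide by the smallest (1.25 mol S): O 2.994, S 1.000
≈ 3:1 → O3S

O3S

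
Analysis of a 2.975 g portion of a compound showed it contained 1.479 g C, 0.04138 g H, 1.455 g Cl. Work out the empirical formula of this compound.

C3HCl

C: 1.479 g ÷ 12.01 g/mol = 0.1231 mol
H: 0.04138 g ÷ 1.008 g/mol = 0.04105 mol
Cl: 1.455 g ÷ 35.45 g/mol = 0.04104 mol
Ratios (÷ 0.04104): C 3.000, H 1.000, Cl 1.000
Ratio ≈ 3:1:1, so the empirical formula is C3HCl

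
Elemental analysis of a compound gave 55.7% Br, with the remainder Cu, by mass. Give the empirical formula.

Assume 100 g: 55.7 g Br, 44.3 g Cu.
Moles — Br: 55.7 / 79.90 = 0.6971 mol; Cu: 44.3 / 63.55 = 0.6971 mol
Ratios (÷ 0.6971): Br 1.000, Cu 1.000
→ BrCu

BrCu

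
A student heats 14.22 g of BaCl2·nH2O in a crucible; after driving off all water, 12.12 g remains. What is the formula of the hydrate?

BaCl2·2H2O

Mass of water lost = 14.22 − 12.12 = 2.1 g → 2.1 / 18.02 = 0.1165 mol H2O
Molar mass of BaCl2 = 208.23 g/mol → mol BaCl2 = 12.12 / 208.23 = 0.0582
n = 0.1165 / 0.0582 = 2.00 ≈ 2 → BaCl2·2H2O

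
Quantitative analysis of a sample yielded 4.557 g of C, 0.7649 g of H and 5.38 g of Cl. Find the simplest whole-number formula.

n(C) = 4.557/12.01 = 0.3794, n(H) = 0.7649/1.008 = 0.7588, n(Cl) = 5.38/35.45 = 0.1518
Ratios (÷ 0.1518): C 2.500, H 5.000, Cl 1.000
Multiply by 2: C 5.00, H 10.00, Cl 2.00 → C5H10Cl2

C5H10Cl2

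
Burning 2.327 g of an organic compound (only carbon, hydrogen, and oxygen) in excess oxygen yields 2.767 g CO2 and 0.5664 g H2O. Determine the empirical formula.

C2H2O3

mol C = 2.767 / 44.01 = 0.06287; mass C = 0.06287 × 12.01 = 0.7551 g
mol H = 2 × (0.5664 / 18.02) = 0.06286; mass H = 0.06286 × 1.008 = 0.06337 g
mass O = 2.327 − (0.8185) = 1.509 g → mol O = 0.09428
Ratios (÷ 0.06286): C 1.000, H 1.000, O 1.500
Scaling by 2: C 2.00, H 2.00, O 3.00 → C2H2O3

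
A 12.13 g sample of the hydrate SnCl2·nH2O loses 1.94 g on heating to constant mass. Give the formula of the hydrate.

SnCl2·2H2O

Mass of anhydrous SnCl2 = 12.13 − 1.94 = 10.19 g
mol H2O = 1.94 / 18.02 = 0.1077
Molar mass of SnCl2 = 189.61 g/mol → mol SnCl2 = 10.19 / 189.61 = 0.05374
n = 0.1077 / 0.05374 = 2.00 ≈ 2 → SnCl2·2H2O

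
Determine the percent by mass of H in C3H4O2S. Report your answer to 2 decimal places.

3.87%

Molar mass = 3(12.01) + 4(1.008) + 2(16.00) + 1(32.07) = 104.132 g/mol
Mass of H per mole = 4 × 1.008 = 4.032 g
% H = 4.032 / 104.132 × 100 = 3.87%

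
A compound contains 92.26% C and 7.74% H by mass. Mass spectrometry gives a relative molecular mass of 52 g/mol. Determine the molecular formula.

Assume 100 g: 92.26 g C, 7.74 g H.
n(C) = 92.26/12.01 = 7.682, n(H) = 7.74/1.008 = 7.679
Smallest is H at 7.679 mol; normalising gives C 1.000, H 1.000
≈ 1:1 → CH
Empirical-formula mass = 13.02 g/mol
n = 52 / 13.02 = 3.99 ≈ 4
Molecular formula = (CH)×4 = C4H4

C4H4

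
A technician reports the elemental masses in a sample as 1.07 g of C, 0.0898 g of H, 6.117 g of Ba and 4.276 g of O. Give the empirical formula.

Moles — C: 1.07 / 12.01 = 0.08909 mol; H: 0.0898 / 1.008 = 0.08909 mol; Ba: 6.117 / 137.33 = 0.04454 mol; O: 4.276 / 16.00 = 0.2672 mol
Smallest is Ba at 0.04454 mol; normalising gives C 2.000, H 2.000, Ba 1.000, O 6.000
≈ 2:2:1:6 → C2H2BaO6

C2H2BaO6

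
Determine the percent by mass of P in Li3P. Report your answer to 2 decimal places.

59.80%

Molar mass = 3(6.94) + 1(30.97) = 51.790 g/mol
Mass of P per mole = 1 × 30.97 = 30.970 g
% P = 30.970 / 51.790 × 100 = 59.80%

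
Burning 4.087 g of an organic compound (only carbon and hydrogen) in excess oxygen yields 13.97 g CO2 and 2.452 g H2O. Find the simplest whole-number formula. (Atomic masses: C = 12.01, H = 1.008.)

C7H6

mol C = 13.97 / 44.01 = 0.3174; mass C = 0.3174 × 12.01 = 3.812 g
mol H = 2 × (2.452 / 18.02) = 0.2721; mass H = 0.2721 × 1.008 = 0.2743 g
Ratios (÷ 0.2721): C 1.166, H 1.000
Scaling by 6: C 7.00, H 6.00 → C7H6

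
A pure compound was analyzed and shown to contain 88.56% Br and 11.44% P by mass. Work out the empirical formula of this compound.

Br3P

Assume 100 g: 88.56 g Br, 11.44 g P.
n(Br) = 88.56/79.90 = 1.108, n(P) = 11.44/30.97 = 0.3694
Ratios (÷ 0.3694): Br 3.001, P 1.000
→ Br3P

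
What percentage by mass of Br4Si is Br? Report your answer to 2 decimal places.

Molar mass = 4(79.90) + 1(28.09) = 347.690 g/mol
Mass of Br per mole = 4 × 79.90 = 319.600 g
% Br = 319.600 / 347.690 × 100 = 91.92%

91.92%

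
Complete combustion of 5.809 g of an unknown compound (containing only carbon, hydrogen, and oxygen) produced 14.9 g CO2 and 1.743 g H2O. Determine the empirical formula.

C7H4O2

mol C = 14.9 / 44.01 = 0.3386; mass C = 0.3386 × 12.01 = 4.066 g
mol H = 2 × (1.743 / 18.02) = 0.1935; mass H = 0.1935 × 1.008 = 0.1950 g
mass O = 5.809 − (4.261) = 1.548 g → mol O = 0.09674
Smallest is O at 0.09674 mol; normalising gives C 3.500, H 2.000, O 1.000
Multiply by 2: C 7.00, H 4.00, O 2.00 → C7H4O2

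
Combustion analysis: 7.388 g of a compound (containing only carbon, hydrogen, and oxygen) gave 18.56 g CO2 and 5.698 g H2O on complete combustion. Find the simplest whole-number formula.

C4H6O

mol C = 18.56 / 44.01 = 0.4217; mass C = 0.4217 × 12.01 = 5.065 g
mol H = 2 × (5.698 / 18.02) = 0.6324; mass H = 0.6324 × 1.008 = 0.6375 g
mass O = 7.388 − (5.702) = 1.686 g → mol O = 0.1054
Smallest is O at 0.1054 mol; normalising gives C 4.003, H 6.003, O 1.000
Ratio ≈ 4:6:1, so the empirical formula is C4H6O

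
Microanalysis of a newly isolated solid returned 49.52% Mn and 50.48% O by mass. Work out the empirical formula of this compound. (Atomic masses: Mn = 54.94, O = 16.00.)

Mn2O7

Assume 100 g: 49.52 g Mn, 50.48 g O.
Moles — Mn: 49.52 / 54.94 = 0.9013 mol; O: 50.48 / 16.00 = 3.155 mol
Divide by the smallest (0.9013 mol Mn): Mn 1.000, O 3.500
Multiply by 2: Mn 2.00, O 7.00 → Mn2O7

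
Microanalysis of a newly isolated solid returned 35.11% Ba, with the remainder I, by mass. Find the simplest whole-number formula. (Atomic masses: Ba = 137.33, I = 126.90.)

Assume 100 g: 35.11 g Ba, 64.89 g I.
Moles — Ba: 35.11 / 137.33 = 0.2557 mol; I: 64.89 / 126.90 = 0.5113 mol
Smallest is Ba at 0.2557 mol; normalising gives Ba 1.000, I 2.000
→ BaI2

BaI2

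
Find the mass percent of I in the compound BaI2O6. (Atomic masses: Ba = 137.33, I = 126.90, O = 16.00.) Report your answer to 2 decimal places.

Molar mass = 1(137.33) + 2(126.90) + 6(16.00) = 487.130 g/mol
Mass of I per mole = 2 × 126.90 = 253.800 g
% I = 253.800 / 487.130 × 100 = 52.10%

52.10%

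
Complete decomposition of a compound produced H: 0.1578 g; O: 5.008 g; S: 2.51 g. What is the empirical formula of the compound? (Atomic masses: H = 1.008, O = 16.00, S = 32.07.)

H2O4S

n(H) = 0.1578/1.008 = 0.1565, n(O) = 5.008/16.00 = 0.313, n(S) = 2.51/32.07 = 0.07827
Smallest is S at 0.07827 mol; normalising gives H 2.000, O 3.999, S 1.000
Ratio ≈ 2:4:1, so the empirical formula is H2O4S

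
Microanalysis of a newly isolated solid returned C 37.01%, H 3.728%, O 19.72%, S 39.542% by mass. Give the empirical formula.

Assume 100 g: 37.01 g C, 3.728 g H, 19.72 g O, 39.542 g S.
n(C) = 37.01/12.01 = 3.082, n(H) = 3.728/1.008 = 3.698, n(O) = 19.72/16.00 = 1.232, n(S) = 39.542/32.07 = 1.233
Smallest is O at 1.232 mol; normalising gives C 2.500, H 3.001, O 1.000, S 1.000
Scaling by 2: C 5.00, H 6.00, O 2.00, S 2.00 → C5H6O2S2

C5H6O2S2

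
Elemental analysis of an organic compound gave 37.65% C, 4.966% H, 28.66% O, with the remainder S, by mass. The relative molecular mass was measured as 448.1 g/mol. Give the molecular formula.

Assume 100 g: 37.65 g C, 4.966 g H, 28.66 g O, 28.724 g S.
Moles — C: 37.65 / 12.01 = 3.135 mol; H: 4.966 / 1.008 = 4.927 mol; O: 28.66 / 16.00 = 1.791 mol; S: 28.724 / 32.07 = 0.8957 mol
Divide by the smallest (0.8957 mol S): C 3.500, H 5.500, O 2.000, S 1.000
×2: C 7.00, H 11.00, O 4.00, S 2.00 → C7H11O4S2
Empirical-formula mass = 223.30 g/mol
n = 448.1 / 223.30 = 2.01 ≈ 2
Molecular formula = (C7H11O4S2)×2 = C14H22O8S4

C14H22O8S4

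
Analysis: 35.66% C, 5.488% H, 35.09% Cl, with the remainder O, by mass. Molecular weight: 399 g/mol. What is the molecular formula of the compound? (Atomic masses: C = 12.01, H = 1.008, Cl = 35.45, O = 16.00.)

Assume 100 g: 35.66 g C, 5.488 g H, 35.09 g Cl, 23.762 g O.
Moles — C: 35.66 / 12.01 = 2.969 mol; H: 5.488 / 1.008 = 5.444 mol; Cl: 35.09 / 35.45 = 0.9898 mol; O: 23.762 / 16.00 = 1.485 mol
Smallest is Cl at 0.9898 mol; normalising gives C 3.000, H 5.500, Cl 1.000, O 1.500
×2: C 6.00, H 11.00, Cl 2.00, O 3.00 → C6H11Cl2O3
Empirical-formula mass = 202.05 g/mol
n = 399 / 202.05 = 1.97 ≈ 2
Molecular formula = (C6H11Cl2O3)×2 = C12H22Cl4O6

C12H22Cl4O6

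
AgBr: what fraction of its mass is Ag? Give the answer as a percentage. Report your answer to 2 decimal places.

57.45%

Molar mass = 1(107.87) + 1(79.90) = 187.770 g/mol
Mass of Ag per mole = 1 × 107.87 = 107.870 g
% Ag = 107.870 / 187.770 × 100 = 57.45%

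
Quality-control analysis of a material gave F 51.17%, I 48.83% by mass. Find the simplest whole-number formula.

F7I

Assume 100 g: 51.17 g F, 48.83 g I.
n(F) = 51.17/19.00 = 2.693, n(I) = 48.83/126.90 = 0.3848
Smallest is I at 0.3848 mol; normalising gives F 6.999, I 1.000
→ F7I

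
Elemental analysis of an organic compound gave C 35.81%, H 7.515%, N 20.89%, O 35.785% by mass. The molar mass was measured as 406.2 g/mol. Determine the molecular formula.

Assume 100 g: 35.81 g C, 7.515 g H, 20.89 g N, 35.785 g O.
Moles — C: 35.81 / 12.01 = 2.982 mol; H: 7.515 / 1.008 = 7.455 mol; N: 20.89 / 14.01 = 1.491 mol; O: 35.785 / 16.00 = 2.237 mol
Smallest is N at 1.491 mol; normalising gives C 2.000, H 5.000, N 1.000, O 1.500
×2: C 4.00, H 10.00, N 2.00, O 3.00 → C4H10N2O3
Empirical-formula mass = 134.14 g/mol
n = 406.2 / 134.14 = 3.03 ≈ 3
Molecular formula = (C4H10N2O3)×3 = C12H30N6O9

C12H30N6O9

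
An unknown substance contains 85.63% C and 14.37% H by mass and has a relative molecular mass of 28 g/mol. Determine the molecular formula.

Assume 100 g: 85.63 g C, 14.37 g H.
Moles — C: 85.63 / 12.01 = 7.13 mol; H: 14.37 / 1.008 = 14.26 mol
Smallest is C at 7.13 mol; normalising gives C 1.000, H 1.999
≈ 1:2 → CH2
Empirical-formula mass = 14.03 g/mol
n = 28 / 14.03 = 2.00 ≈ 2
Molecular formula = (CH2)×2 = C2H4

C2H4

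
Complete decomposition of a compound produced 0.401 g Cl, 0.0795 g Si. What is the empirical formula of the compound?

Cl: 0.401 g ÷ 35.45 g/mol = 0.01131 mol
Si: 0.0795 g ÷ 28.09 g/mol = 0.00283 mol
Ratios (÷ 0.00283): Cl 3.997, Si 1.000
≈ 4:1 → Cl4Si

Cl4Si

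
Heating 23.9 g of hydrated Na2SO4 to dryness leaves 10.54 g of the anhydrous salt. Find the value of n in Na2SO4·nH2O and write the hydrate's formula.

Na2SO4·10H2O

Mass of water lost = 23.9 − 10.54 = 13.36 g → 13.36 / 18.02 = 0.7414 mol H2O
Molar mass of Na2SO4 = 142.05 g/mol → mol Na2SO4 = 10.54 / 142.05 = 0.0742
n = 0.7414 / 0.0742 = 9.99 ≈ 10 → Na2SO4·10H2O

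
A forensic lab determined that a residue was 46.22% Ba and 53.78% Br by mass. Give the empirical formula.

Assume 100 g: 46.22 g Ba, 53.78 g Br.
n(Ba) = 46.22/137.33 = 0.3366, n(Br) = 53.78/79.90 = 0.6731
Ratios (÷ 0.3366): Ba 1.000, Br 2.000
Ratio ≈ 1:2, so the empirical formula is BaBr2

BaBr2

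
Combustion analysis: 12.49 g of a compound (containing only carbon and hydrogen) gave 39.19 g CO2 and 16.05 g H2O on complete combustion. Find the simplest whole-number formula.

mol C = 39.19 / 44.01 = 0.8905; mass C = 0.8905 × 12.01 = 10.69 g
mol H = 2 × (16.05 / 18.02) = 1.781; mass H = 1.781 × 1.008 = 1.796 g
Ratios (÷ 0.8905): C 1.000, H 2.000
Ratio ≈ 1:2, so the empirical formula is CH2

CH2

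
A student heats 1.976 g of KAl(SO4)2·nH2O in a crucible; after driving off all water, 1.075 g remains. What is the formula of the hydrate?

KAl(SO4)2·12H2O

Mass of water lost = 1.976 − 1.075 = 0.901 g → 0.901 / 18.02 = 0.05 mol H2O
Molar mass of KAl(SO4)2 = 258.22 g/mol → mol KAl(SO4)2 = 1.075 / 258.22 = 0.004163
n = 0.05 / 0.004163 = 12.01 ≈ 12 → KAl(SO4)2·12H2O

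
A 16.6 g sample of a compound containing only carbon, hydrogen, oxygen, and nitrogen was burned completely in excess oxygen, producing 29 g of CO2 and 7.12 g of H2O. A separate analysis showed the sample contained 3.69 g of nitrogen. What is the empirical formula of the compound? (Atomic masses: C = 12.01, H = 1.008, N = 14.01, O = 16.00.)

mol C = 29 / 44.01 = 0.6589; mass C = 0.6589 × 12.01 = 7.914 g
mol H = 2 × (7.12 / 18.02) = 0.7902; mass H = 0.7902 × 1.008 = 0.7966 g
mol N = 3.69 / 14.01 = 0.2634
mass O = 16.6 − (12.40) = 4.200 g → mol O = 0.2625
Ratios (÷ 0.2625): C 2.511, H 3.011, N 1.003, O 1.000
Multiply by 2: C 5.02, H 6.02, N 2.01, O 2.00 → C5H6N2O2

C5H6N2O2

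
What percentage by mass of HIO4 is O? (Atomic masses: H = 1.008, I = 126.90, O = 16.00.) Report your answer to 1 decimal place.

Molar mass = 1(1.008) + 1(126.90) + 4(16.00) = 191.908 g/mol
Mass of O per mole = 4 × 16.00 = 64.000 g
% O = 64.000 / 191.908 × 100 = 33.3%

33.3%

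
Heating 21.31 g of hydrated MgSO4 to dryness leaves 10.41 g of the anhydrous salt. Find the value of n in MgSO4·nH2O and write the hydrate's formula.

Mass of water lost = 21.31 − 10.41 = 10.9 g → 10.9 / 18.02 = 0.6049 mol H2O
Molar mass of MgSO4 = 120.38 g/mol → mol MgSO4 = 10.41 / 120.38 = 0.08648
n = 0.6049 / 0.08648 = 6.99 ≈ 7 → MgSO4·7H2O

MgSO4·7H2O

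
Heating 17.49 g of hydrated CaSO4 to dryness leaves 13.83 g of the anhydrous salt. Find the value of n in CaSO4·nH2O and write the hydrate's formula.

CaSO4·2H2O

Mass of water lost = 17.49 − 13.83 = 3.66 g → 3.66 / 18.02 = 0.2031 mol H2O
Molar mass of CaSO4 = 136.15 g/mol → mol CaSO4 = 13.83 / 136.15 = 0.1016
n = 0.2031 / 0.1016 = 2.00 ≈ 2 → CaSO4·2H2O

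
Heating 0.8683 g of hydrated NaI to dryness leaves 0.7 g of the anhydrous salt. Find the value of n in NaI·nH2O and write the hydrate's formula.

NaI·2H2O

Mass of water lost = 0.8683 − 0.7 = 0.1683 g → 0.1683 / 18.02 = 0.00934 mol H2O
Molar mass of NaI = 149.89 g/mol → mol NaI = 0.7 / 149.89 = 0.00467
n = 0.00934 / 0.00467 = 2.00 ≈ 2 → NaI·2H2O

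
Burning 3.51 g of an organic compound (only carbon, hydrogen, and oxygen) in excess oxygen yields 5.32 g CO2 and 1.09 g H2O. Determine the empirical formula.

CHO

mol C = 5.32 / 44.01 = 0.1209; mass C = 0.1209 × 12.01 = 1.452 g
mol H = 2 × (1.09 / 18.02) = 0.1210; mass H = 0.1210 × 1.008 = 0.1219 g
mass O = 3.51 − (1.574) = 1.936 g → mol O = 0.1210
Smallest is C at 0.1209 mol; normalising gives C 1.000, H 1.001, O 1.001
Ratio ≈ 1:1:1, so the empirical formula is CHO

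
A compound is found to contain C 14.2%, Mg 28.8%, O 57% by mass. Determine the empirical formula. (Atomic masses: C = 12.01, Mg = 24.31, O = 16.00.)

CMgO3

Assume 100 g: 14.2 g C, 28.8 g Mg, 57 g O.
Moles — C: 14.2 / 12.01 = 1.182 mol; Mg: 28.8 / 24.31 = 1.185 mol; O: 57 / 16.00 = 3.562 mol
Divide by the smallest (1.182 mol C): C 1.000, Mg 1.002, O 3.013
→ CMgO3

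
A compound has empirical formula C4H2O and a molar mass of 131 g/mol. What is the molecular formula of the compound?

Empirical-formula mass = 66.06 g/mol
n = 131 / 66.06 = 1.98 ≈ 2
Molecular formula = (C4H2O)2 = C8H4O2

C8H4O2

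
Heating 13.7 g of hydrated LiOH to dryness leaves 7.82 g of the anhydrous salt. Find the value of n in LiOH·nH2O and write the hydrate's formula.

LiOH·H2O

Mass of water lost = 13.7 − 7.82 = 5.88 g → 5.88 / 18.02 = 0.3263 mol H2O
Molar mass of LiOH = 23.95 g/mol → mol LiOH = 7.82 / 23.95 = 0.3265
n = 0.3263 / 0.3265 = 1.00 ≈ 1 → LiOH·H2O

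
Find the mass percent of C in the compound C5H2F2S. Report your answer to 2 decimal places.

45.45%

Molar mass = 5(12.01) + 2(1.008) + 2(19.00) + 1(32.07) = 132.136 g/mol
Mass of C per mole = 5 × 12.01 = 60.050 g
% C = 60.050 / 132.136 × 100 = 45.45%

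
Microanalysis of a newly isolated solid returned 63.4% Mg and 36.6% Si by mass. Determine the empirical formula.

Mg2Si

Assume 100 g: 63.4 g Mg, 36.6 g Si.
n(Mg) = 63.4/24.31 = 2.608, n(Si) = 36.6/28.09 = 1.303
Divide by the smallest (1.303 mol Si): Mg 2.002, Si 1.000
→ Mg2Si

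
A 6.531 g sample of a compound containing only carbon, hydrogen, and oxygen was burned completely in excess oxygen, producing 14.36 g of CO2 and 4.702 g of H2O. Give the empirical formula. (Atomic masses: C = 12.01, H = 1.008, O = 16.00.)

mol C = 14.36 / 44.01 = 0.3263; mass C = 0.3263 × 12.01 = 3.919 g
mol H = 2 × (4.702 / 18.02) = 0.5219; mass H = 0.5219 × 1.008 = 0.5260 g
mass O = 6.531 − (4.445) = 2.086 g → mol O = 0.1304
Smallest is O at 0.1304 mol; normalising gives C 2.502, H 4.002, O 1.000
Multiply by 2: C 5.00, H 8.00, O 2.00 → C5H8O2

C5H8O2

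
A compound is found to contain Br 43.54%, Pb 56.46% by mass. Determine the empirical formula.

Br2Pb

Assume 100 g: 43.54 g Br, 56.46 g Pb.
Br: 43.54 g ÷ 79.90 g/mol = 0.5449 mol
Pb: 56.46 g ÷ 207.2 g/mol = 0.2725 mol
Divide by the smallest (0.2725 mol Pb): Br 2.000, Pb 1.000
≈ 2:1 → Br2Pb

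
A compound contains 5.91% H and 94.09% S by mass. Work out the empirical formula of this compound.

Assume 100 g: 5.91 g H, 94.09 g S.
H: 5.91 g ÷ 1.008 g/mol = 5.863 mol
S: 94.09 g ÷ 32.07 g/mol = 2.934 mol
Divide by the smallest (2.934 mol S): H 1.998, S 1.000
≈ 2:1 → H2S

H2S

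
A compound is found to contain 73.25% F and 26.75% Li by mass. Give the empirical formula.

Assume 100 g: 73.25 g F, 26.75 g Li.
F: 73.25 g ÷ 19.00 g/mol = 3.855 mol
Li: 26.75 g ÷ 6.94 g/mol = 3.854 mol
Divide by the smallest (3.854 mol Li): F 1.000, Li 1.000
Ratio ≈ 1:1, so the empirical formula is FLi

FLi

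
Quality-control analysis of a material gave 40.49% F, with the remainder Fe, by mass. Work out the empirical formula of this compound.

Assume 100 g: 40.49 g F, 59.51 g Fe.
F: 40.49 g ÷ 19.00 g/mol = 2.131 mol
Fe: 59.51 g ÷ 55.85 g/mol = 1.066 mol
Divide by the smallest (1.066 mol Fe): F 2.000, Fe 1.000
Ratio ≈ 2:1, so the empirical formula is F2Fe

F2Fe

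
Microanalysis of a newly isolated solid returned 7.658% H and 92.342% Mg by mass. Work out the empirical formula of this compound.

Assume 100 g: 7.658 g H, 92.342 g Mg.
Moles — H: 7.658 / 1.008 = 7.597 mol; Mg: 92.342 / 24.31 = 3.799 mol
Ratios (÷ 3.799): H 2.000, Mg 1.000
Ratio ≈ 2:1, so the empirical formula is H2Mg

H2Mg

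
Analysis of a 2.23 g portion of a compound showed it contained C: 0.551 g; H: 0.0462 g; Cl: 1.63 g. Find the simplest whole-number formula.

Moles — C: 0.551 / 12.01 = 0.04588 mol; H: 0.0462 / 1.008 = 0.04583 mol; Cl: 1.63 / 35.45 = 0.04598 mol
Divide by the smallest (0.04583 mol H): C 1.001, H 1.000, Cl 1.003
Ratio ≈ 1:1:1, so the empirical formula is CHCl

CHCl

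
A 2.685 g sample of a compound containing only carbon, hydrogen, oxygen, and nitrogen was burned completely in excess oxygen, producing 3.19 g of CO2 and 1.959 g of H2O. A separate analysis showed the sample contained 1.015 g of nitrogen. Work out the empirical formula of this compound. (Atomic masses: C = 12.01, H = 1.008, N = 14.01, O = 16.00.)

C2H6N2O

mol C = 3.19 / 44.01 = 0.07248; mass C = 0.07248 × 12.01 = 0.8705 g
mol H = 2 × (1.959 / 18.02) = 0.2174; mass H = 0.2174 × 1.008 = 0.2192 g
mol N = 1.015 / 14.01 = 0.07245
mass O = 2.685 − (2.105) = 0.5803 g → mol O = 0.03627
Ratios (÷ 0.03627): C 1.998, H 5.995, N 1.998, O 1.000
→ C2H6N2O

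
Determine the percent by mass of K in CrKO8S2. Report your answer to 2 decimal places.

Molar mass = 1(52.00) + 1(39.10) + 8(16.00) + 2(32.07) = 283.240 g/mol
Mass of K per mole = 1 × 39.10 = 39.100 g
% K = 39.100 / 283.240 × 100 = 13.80%

13.80%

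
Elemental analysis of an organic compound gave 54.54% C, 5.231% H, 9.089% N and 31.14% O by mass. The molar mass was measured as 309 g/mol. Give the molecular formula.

Assume 100 g: 54.54 g C, 5.231 g H, 9.089 g N, 31.14 g O.
Moles — C: 54.54 / 12.01 = 4.541 mol; H: 5.231 / 1.008 = 5.189 mol; N: 9.089 / 14.01 = 0.6488 mol; O: 31.14 / 16.00 = 1.946 mol
Smallest is N at 0.6488 mol; normalising gives C 7.000, H 7.999, N 1.000, O 3.000
→ C7H8NO3
Empirical-formula mass = 154.14 g/mol
n = 309 / 154.14 = 2.00 ≈ 2
Molecular formula = (C7H8NO3)×2 = C14H16N2O6

C14H16N2O6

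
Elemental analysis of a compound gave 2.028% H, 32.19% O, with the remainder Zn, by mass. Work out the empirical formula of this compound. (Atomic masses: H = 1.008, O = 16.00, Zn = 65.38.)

H2O2Zn

Assume 100 g: 2.028 g H, 32.19 g O, 65.782 g Zn.
H: 2.028 g ÷ 1.008 g/mol = 2.012 mol
O: 32.19 g ÷ 16.00 g/mol = 2.012 mol
Zn: 65.782 g ÷ 65.38 g/mol = 1.006 mol
Divide by the smallest (1.006 mol Zn): H 2.000, O 2.000, Zn 1.000
→ H2O2Zn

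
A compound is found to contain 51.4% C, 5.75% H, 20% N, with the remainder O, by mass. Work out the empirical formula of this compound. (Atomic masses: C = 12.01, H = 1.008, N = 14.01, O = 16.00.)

C3H4NO

Assume 100 g: 51.4 g C, 5.75 g H, 20 g N, 22.85 g O.
n(C) = 51.4/12.01 = 4.28, n(H) = 5.75/1.008 = 5.704, n(N) = 20/14.01 = 1.428, n(O) = 22.85/16.00 = 1.428
Smallest is N at 1.428 mol; normalising gives C 2.998, H 3.996, N 1.000, O 1.000
Ratio ≈ 3:4:1:1, so the empirical formula is C3H4NO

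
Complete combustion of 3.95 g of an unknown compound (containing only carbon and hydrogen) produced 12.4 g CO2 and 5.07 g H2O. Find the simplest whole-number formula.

mol C = 12.4 / 44.01 = 0.2818; mass C = 0.2818 × 12.01 = 3.384 g
mol H = 2 × (5.07 / 18.02) = 0.5627; mass H = 0.5627 × 1.008 = 0.5672 g
Ratios (÷ 0.2818): C 1.000, H 1.997
Ratio ≈ 1:2, so the empirical formula is CH2

CH2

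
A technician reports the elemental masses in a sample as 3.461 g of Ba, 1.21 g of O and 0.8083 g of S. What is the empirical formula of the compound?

Ba: 3.461 g ÷ 137.33 g/mol = 0.0252 mol
O: 1.21 g ÷ 16.00 g/mol = 0.07562 mol
S: 0.8083 g ÷ 32.07 g/mol = 0.0252 mol
Smallest is Ba at 0.0252 mol; normalising gives Ba 1.000, O 3.001, S 1.000
→ BaO3S

BaO3S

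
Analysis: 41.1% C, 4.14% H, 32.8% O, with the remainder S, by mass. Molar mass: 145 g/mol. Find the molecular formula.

Assume 100 g: 41.1 g C, 4.14 g H, 32.8 g O, 21.96 g S.
C: 41.1 g ÷ 12.01 g/mol = 3.422 mol
H: 4.14 g ÷ 1.008 g/mol = 4.107 mol
O: 32.8 g ÷ 16.00 g/mol = 2.05 mol
S: 21.96 g ÷ 32.07 g/mol = 0.6848 mol
Divide by the smallest (0.6848 mol S): C 4.998, H 5.998, O 2.994, S 1.000
→ C5H6O3S
Empirical-formula mass = 146.17 g/mol
n = 145 / 146.17 = 0.99 ≈ 1
Molecular formula = empirical formula = C5H6O3S

C5H6O3S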